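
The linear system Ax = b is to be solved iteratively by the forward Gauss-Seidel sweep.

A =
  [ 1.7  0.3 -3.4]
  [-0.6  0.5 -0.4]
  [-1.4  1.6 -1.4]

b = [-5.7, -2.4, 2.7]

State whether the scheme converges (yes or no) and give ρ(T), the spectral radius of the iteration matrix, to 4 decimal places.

Split A = D + L + U, D = diag(1.7, 0.5, -1.4).
GS T = -(D+L)⁻¹U: row 0 first, T[0,2] = -(-3.4)/(1.7) = +2.0000; later rows by forward substitution.
  T[0,:] = [+0.0000  -0.1765  +2.0000]
  T[1,:] = [+0.0000  -0.2118  +3.2000]
  T[2,:] = [+0.0000  -0.0655  +1.6571]
|roots of det(T-λI)|: 1.5372, 0.0918, 0.0000.
ρ = 1.5372; 1.5372 > 1: divergent.

no, ρ = 1.5372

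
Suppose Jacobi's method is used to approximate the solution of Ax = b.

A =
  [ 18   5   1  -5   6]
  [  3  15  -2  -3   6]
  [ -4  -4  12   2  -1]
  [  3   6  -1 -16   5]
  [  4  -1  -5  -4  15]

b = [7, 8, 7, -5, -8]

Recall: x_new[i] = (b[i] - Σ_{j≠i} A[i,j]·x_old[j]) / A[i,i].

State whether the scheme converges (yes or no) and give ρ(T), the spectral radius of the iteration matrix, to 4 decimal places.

Write A = D+L+U with D = diag(18, 15, 12, -16, 15).
T_J = -D⁻¹(L+U): T[0,1] = -(5)/(18) = -0.2778; T[0,0] = 0.
  T[0,:] = [+0.0000 -0.2778 -0.0556 +0.2778 -0.3333]
  T[1,:] = [-0.2000 +0.0000 +0.1333 +0.2000 -0.4000]
  T[2,:] = [+0.3333 +0.3333 +0.0000 -0.1667 +0.0833]
  T[3,:] = [+0.1875 +0.3750 -0.0625 +0.0000 +0.3125]
  T[4,:] = [-0.2667 +0.0667 +0.3333 +0.2667 +0.0000]
moduli |λ_i(T)| = 0.8765, 0.3916, 0.3916, 0.1938, 0.1938.
spectral radius ρ = 0.8765; 0.8765 < 1, so it converges for any x₀.

yes, ρ = 0.8765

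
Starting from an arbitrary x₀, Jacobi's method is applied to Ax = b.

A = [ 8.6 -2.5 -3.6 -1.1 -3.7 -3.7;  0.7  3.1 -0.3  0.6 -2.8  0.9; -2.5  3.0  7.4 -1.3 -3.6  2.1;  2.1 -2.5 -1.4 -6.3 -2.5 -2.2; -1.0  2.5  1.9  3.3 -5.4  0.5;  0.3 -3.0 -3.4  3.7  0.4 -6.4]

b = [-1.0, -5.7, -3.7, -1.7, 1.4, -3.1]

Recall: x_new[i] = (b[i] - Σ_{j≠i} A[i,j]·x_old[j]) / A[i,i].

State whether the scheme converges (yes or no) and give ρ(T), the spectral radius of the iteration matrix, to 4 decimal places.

no, ρ = 1.1498

Write A = D+L+U with D = diag(8.6, 3.1, 7.4, -6.3, -5.4, -6.4).
Jacobi: T = -D⁻¹(L+U), T[4,3] = -(3.3)/(-5.4) = +0.6111; T[4,4] = 0.
  T[0,:] = [+0.0000, +0.2907, +0.4186, +0.1279, +0.4302, +0.4302]
  T[1,:] = [-0.2258, +0.0000, +0.0968, -0.1935, +0.9032, -0.2903]
  T[2,:] = [+0.3378, -0.4054, +0.0000, +0.1757, +0.4865, -0.2838]
  T[3,:] = [+0.3333, -0.3968, -0.2222, +0.0000, -0.3968, -0.3492]
  T[4,:] = [-0.1852, +0.4630, +0.3519, +0.6111, +0.0000, +0.0926]
  T[5,:] = [+0.0469, -0.4688, -0.5312, +0.5781, +0.0625, +0.0000]
|eigenvalues of T|: 1.1498, 0.7187, 0.7187, 0.5989, 0.5989, 0.0082.
spectral radius ρ = 1.1498; 1.1498 > 1: divergent.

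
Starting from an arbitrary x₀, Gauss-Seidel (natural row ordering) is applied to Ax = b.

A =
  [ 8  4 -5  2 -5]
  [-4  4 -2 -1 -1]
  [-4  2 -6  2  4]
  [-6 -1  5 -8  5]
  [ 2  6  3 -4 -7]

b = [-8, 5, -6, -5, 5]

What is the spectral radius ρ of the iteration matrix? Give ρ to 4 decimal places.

1.2163

Split A = D + L + U, D = diag(8, 4, -6, -8, -7).
GS T = -(D+L)⁻¹U: row 0 first, T[0,1] = -(4)/(8) = -0.5000; later rows by forward substitution.
  T[0,:] = [+0.0000 -0.5000 +0.6250 -0.2500 +0.6250]
  T[1,:] = [+0.0000 -0.5000 +1.1250 +0.0000 +0.8750]
  T[2,:] = [+0.0000 +0.1667 -0.0417 +0.5000 +0.5417]
  T[3,:] = [+0.0000 +0.5417 -0.6354 +0.5000 +0.3854]
  T[4,:] = [+0.0000 -0.8095 +1.4881 -0.1429 +0.9405]
moduli |λ_i(T)| = 1.2163, 0.4547, 0.4547, 0.0592, 0.0000.
ρ(T) = max|λ| = 1.2163; 1.2163 > 1, so it fails to converge.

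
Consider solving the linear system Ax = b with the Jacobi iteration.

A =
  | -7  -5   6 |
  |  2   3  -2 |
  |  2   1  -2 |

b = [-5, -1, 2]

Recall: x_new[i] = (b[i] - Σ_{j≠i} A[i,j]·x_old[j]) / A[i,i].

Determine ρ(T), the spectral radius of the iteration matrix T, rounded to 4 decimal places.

Write A = D+L+U with D = diag(-7, 3, -2).
Jacobi T = -D⁻¹(L+U): T[1,2] = -(-2)/(3) = +0.6667; T[1,1] = 0.
  T[0,:] = [+0.0000, -0.7143, +0.8571]
  T[1,:] = [-0.6667, +0.0000, +0.6667]
  T[2,:] = [+1.0000, +0.5000, +0.0000]
|eigenvalues of T|: 1.4773, 0.9114, 0.5658.
ρ = 1.4773; 1.4773 > 1 ⇒ diverges.

1.4773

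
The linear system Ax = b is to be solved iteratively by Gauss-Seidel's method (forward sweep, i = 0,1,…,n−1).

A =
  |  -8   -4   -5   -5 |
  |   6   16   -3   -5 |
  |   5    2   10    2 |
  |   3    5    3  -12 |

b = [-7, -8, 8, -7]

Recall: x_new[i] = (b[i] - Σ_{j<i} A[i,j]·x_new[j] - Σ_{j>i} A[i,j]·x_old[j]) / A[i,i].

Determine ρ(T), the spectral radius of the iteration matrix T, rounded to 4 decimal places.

0.5417

Write A = D+L+U with D = diag(-8, 16, 10, -12).
T_GS = -(D+L)⁻¹U: row 0 first, T[0,2] = -(-5)/(-8) = -0.6250; later rows by forward substitution.
  T[0,:] = [+0.0000 -0.5000 -0.6250 -0.6250]
  T[1,:] = [+0.0000 +0.1875 +0.4219 +0.5469]
  T[2,:] = [+0.0000 +0.2125 +0.2281 +0.0031]
  T[3,:] = [+0.0000 +0.0063 +0.0766 +0.0724]
|λ(T)| sorted: 0.5417, 0.0930, 0.0930, 0.0000.
ρ = 0.5417; 0.5417 < 1, so it converges for any x₀.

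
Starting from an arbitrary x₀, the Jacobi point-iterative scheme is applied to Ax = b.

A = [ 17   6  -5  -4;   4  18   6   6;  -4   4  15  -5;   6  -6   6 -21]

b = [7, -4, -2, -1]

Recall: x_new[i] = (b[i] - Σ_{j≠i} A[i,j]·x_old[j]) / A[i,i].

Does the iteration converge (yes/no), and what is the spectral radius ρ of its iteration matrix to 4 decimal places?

Split A = D + L + U, D = diag(17, 18, 15, -21).
Jacobi: T = -D⁻¹(L+U), T[2,3] = -(-5)/(15) = +0.3333; T[2,2] = 0.
  T[0,:] = [+0.0000  -0.3529  +0.2941  +0.2353]
  T[1,:] = [-0.2222  +0.0000  -0.3333  -0.3333]
  T[2,:] = [+0.2667  -0.2667  +0.0000  +0.3333]
  T[3,:] = [+0.2857  -0.2857  +0.2857  +0.0000]
moduli |λ_i(T)| = 0.8735, 0.2980, 0.2967, 0.2967.
ρ = 0.8735; 0.8735 < 1, so it converges for any x₀.

yes, ρ = 0.8735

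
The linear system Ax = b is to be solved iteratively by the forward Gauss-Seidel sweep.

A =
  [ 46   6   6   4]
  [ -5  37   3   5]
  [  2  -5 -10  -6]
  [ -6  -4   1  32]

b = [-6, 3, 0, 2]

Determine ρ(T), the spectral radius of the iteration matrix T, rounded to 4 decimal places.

0.1873

Write A = D+L+U with D = diag(46, 37, -10, 32).
T_GS = -(D+L)⁻¹U: row 0 first, T[0,2] = -(6)/(46) = -0.1304; later rows by forward substitution.
  T[0,:] = [+0.0000  -0.1304  -0.1304  -0.0870]
  T[1,:] = [+0.0000  -0.0176  -0.0987  -0.1469]
  T[2,:] = [+0.0000  -0.0173  +0.0233  -0.5439]
  T[3,:] = [+0.0000  -0.0261  -0.0375  -0.0177]
|λ(T)| sorted: 0.1873, 0.1240, 0.0512, 0.0000.
ρ(T) = max|λ| = 0.1873; 0.1873 < 1 ⇒ converges.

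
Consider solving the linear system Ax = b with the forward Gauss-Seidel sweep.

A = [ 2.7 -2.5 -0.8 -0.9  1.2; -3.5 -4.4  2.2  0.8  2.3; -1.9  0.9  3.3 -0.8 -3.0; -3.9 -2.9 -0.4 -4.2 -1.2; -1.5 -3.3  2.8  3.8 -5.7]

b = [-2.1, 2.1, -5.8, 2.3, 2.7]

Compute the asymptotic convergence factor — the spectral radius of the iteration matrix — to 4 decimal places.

Write A = D+L+U with D = diag(2.7, -4.4, 3.3, -4.2, -5.7).
GS T = -(D+L)⁻¹U: row 0 first, T[0,1] = -(-2.5)/(2.7) = +0.9259; later rows by forward substitution.
  T[0,:] = [+0.0000  +0.9259  +0.2963  +0.3333  -0.4444]
  T[1,:] = [+0.0000  -0.7365  +0.2643  -0.0833  +0.8763]
  T[2,:] = [+0.0000  +0.7340  +0.0985  +0.4571  +0.4142]
  T[3,:] = [+0.0000  -0.4211  -0.4670  -0.2955  -0.5175]
  T[4,:] = [+0.0000  +0.2625  -0.4939  -0.0120  -0.5319]
moduli |λ_i(T)| = 1.3133, 0.6070, 0.6070, 0.0174, 0.0000.
spectral radius ρ = 1.3133; 1.3133 > 1 ⇒ diverges.

1.3133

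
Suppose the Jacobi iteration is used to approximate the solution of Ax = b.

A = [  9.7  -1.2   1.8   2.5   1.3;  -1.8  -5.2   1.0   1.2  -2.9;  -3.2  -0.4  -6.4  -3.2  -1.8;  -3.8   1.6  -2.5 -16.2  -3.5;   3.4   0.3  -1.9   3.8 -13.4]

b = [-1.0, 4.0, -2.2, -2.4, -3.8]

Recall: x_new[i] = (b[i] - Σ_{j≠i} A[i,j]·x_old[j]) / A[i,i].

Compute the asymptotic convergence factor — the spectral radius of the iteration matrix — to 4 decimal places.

0.5048

A = D + L + U where D = diag(9.7, -5.2, -6.4, -16.2, -13.4).
Jacobi: T = -D⁻¹(L+U), T[3,4] = -(-3.5)/(-16.2) = -0.2160; T[3,3] = 0.
  T[0,:] = [+0.0000, +0.1237, -0.1856, -0.2577, -0.1340]
  T[1,:] = [-0.3462, +0.0000, +0.1923, +0.2308, -0.5577]
  T[2,:] = [-0.5000, -0.0625, +0.0000, -0.5000, -0.2812]
  T[3,:] = [-0.2346, +0.0988, -0.1543, +0.0000, -0.2160]
  T[4,:] = [+0.2537, +0.0224, -0.1418, +0.2836, +0.0000]
|λ(T)| sorted: 0.5048, 0.3914, 0.3914, 0.2016, 0.1845.
spectral radius ρ = 0.5048; 0.5048 < 1, so it converges for any x₀.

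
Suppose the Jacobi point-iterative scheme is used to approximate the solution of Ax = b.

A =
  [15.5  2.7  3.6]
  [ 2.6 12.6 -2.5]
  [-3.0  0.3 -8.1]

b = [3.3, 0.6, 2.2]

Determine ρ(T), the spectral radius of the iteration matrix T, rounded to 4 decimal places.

Split A = D + L + U, D = diag(15.5, 12.6, -8.1).
Jacobi: T = -D⁻¹(L+U), T[2,0] = -(-3)/(-8.1) = -0.3704; T[2,2] = 0.
  T[0,:] = [+0.0000, -0.1742, -0.2323]
  T[1,:] = [-0.2063, +0.0000, +0.1984]
  T[2,:] = [-0.3704, +0.0370, +0.0000]
|eigenvalues of T|: 0.4064, 0.2769, 0.1295.
spectral radius ρ = 0.4064; 0.4064 < 1: convergent.

0.4064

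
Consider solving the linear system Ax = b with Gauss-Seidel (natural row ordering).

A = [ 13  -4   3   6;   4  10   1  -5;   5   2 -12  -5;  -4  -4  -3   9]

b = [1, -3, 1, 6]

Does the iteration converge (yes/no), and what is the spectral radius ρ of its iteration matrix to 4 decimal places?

Diagonal D = diag(13, 10, -12, 9); L, U strict lower/upper.
T_GS = -(D+L)⁻¹U: row 0 first, T[0,3] = -(6)/(13) = -0.4615; later rows by forward substitution.
  T[0,:] = [+0.0000  +0.3077  -0.2308  -0.4615]
  T[1,:] = [+0.0000  -0.1231  -0.0077  +0.6846]
  T[2,:] = [+0.0000  +0.1077  -0.0974  -0.4949]
  T[3,:] = [+0.0000  +0.1179  -0.1385  -0.0658]
eigenvalue magnitudes: 0.5053, 0.2620, 0.0430, 0.0000.
ρ = 0.5053; 0.5053 < 1, so it converges for any x₀.

yes, ρ = 0.5053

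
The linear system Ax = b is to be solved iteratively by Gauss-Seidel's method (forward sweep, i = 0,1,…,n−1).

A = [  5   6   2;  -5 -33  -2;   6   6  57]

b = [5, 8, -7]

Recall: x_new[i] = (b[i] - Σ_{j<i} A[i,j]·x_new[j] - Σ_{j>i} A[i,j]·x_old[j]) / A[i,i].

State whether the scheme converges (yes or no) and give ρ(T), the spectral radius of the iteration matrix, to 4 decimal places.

A = D + L + U where D = diag(5, -33, 57).
T_GS = -(D+L)⁻¹U: row 0 first, T[0,2] = -(2)/(5) = -0.4000; later rows by forward substitution.
  T[0,:] = [+0.0000 -1.2000 -0.4000]
  T[1,:] = [+0.0000 +0.1818 +0.0000]
  T[2,:] = [+0.0000 +0.1072 +0.0421]
|eigenvalues of T|: 0.1818, 0.0421, 0.0000.
ρ(T) = max|λ| = 0.1818; 0.1818 < 1, so it converges for any x₀.

yes, ρ = 0.1818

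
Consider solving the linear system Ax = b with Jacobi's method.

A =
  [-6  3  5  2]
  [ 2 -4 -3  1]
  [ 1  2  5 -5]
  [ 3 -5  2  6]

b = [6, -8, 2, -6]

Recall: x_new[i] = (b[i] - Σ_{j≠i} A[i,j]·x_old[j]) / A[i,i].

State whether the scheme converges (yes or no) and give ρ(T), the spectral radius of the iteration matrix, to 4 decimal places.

no, ρ = 1.2132

A = D + L + U where D = diag(-6, -4, 5, 6).
T_J = -D⁻¹(L+U): T[3,0] = -(3)/(6) = -0.5000; T[3,3] = 0.
  T[0,:] = [+0.0000, +0.5000, +0.8333, +0.3333]
  T[1,:] = [+0.5000, +0.0000, -0.7500, +0.2500]
  T[2,:] = [-0.2000, -0.4000, +0.0000, +1.0000]
  T[3,:] = [-0.5000, +0.8333, -0.3333, +0.0000]
|eigenvalues of T|: 1.2132, 1.0077, 1.0077, 0.6629.
ρ = 1.2132; 1.2132 > 1 ⇒ diverges.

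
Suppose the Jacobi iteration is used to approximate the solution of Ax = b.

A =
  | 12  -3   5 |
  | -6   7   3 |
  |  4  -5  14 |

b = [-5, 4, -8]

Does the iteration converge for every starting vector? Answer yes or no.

yes

Write A = D+L+U with D = diag(12, 7, 14).
Jacobi: T = -D⁻¹(L+U), T[2,0] = -(4)/(14) = -0.2857; T[2,2] = 0.
  T[0,:] = [+0.0000  +0.2500  -0.4167]
  T[1,:] = [+0.8571  +0.0000  -0.4286]
  T[2,:] = [-0.2857  +0.3571  +0.0000]
|λ(T)| sorted: 0.5876, 0.4062, 0.4062.
spectral radius ρ = 0.5876; 0.5876 < 1: convergent.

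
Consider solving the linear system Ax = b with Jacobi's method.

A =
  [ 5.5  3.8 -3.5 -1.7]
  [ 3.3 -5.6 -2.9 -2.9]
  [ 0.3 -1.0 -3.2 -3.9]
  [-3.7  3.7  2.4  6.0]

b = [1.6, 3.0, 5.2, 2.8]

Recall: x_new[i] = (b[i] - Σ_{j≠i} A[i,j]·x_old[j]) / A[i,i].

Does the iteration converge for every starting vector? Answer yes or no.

Diagonal D = diag(5.5, -5.6, -3.2, 6); L, U strict lower/upper.
Jacobi: T = -D⁻¹(L+U), T[1,0] = -(3.3)/(-5.6) = +0.5893; T[1,1] = 0.
  T[0,:] = [+0.0000  -0.6909  +0.6364  +0.3091]
  T[1,:] = [+0.5893  +0.0000  -0.5179  -0.5179]
  T[2,:] = [+0.0938  -0.3125  +0.0000  -1.2188]
  T[3,:] = [+0.6167  -0.6167  -0.4000  +0.0000]
eigenvalue magnitudes: 1.2920, 0.7215, 0.7215, 0.3622.
spectral radius ρ = 1.2920; 1.2920 > 1 ⇒ diverges.

no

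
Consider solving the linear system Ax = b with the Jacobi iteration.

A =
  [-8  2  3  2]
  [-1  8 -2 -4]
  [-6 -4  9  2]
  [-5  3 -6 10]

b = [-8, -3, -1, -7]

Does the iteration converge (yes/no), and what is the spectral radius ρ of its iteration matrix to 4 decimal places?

Let D = diag(-8, 8, 9, 10); L, U the strict triangles.
Jacobi: T = -D⁻¹(L+U), T[2,3] = -(2)/(9) = -0.2222; T[2,2] = 0.
  T[0,:] = [+0.0000  +0.2500  +0.3750  +0.2500]
  T[1,:] = [+0.1250  +0.0000  +0.2500  +0.5000]
  T[2,:] = [+0.6667  +0.4444  +0.0000  -0.2222]
  T[3,:] = [+0.5000  -0.3000  +0.6000  +0.0000]
|eigenvalues of T|: 0.8687, 0.5784, 0.5784, 0.3835.
spectral radius ρ = 0.8687; 0.8687 < 1, so it converges for any x₀.

yes, ρ = 0.8687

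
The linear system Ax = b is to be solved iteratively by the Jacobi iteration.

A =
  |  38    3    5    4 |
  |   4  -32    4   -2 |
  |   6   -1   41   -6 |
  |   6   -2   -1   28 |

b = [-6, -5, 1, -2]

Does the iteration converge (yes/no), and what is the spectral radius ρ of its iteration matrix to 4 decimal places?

yes, ρ = 0.2457

Let D = diag(38, -32, 41, 28); L, U the strict triangles.
Jacobi T = -D⁻¹(L+U): T[1,2] = -(4)/(-32) = +0.1250; T[1,1] = 0.
  T[0,:] = [+0.0000  -0.0789  -0.1316  -0.1053]
  T[1,:] = [+0.1250  +0.0000  +0.1250  -0.0625]
  T[2,:] = [-0.1463  +0.0244  +0.0000  +0.1463]
  T[3,:] = [-0.2143  +0.0714  +0.0357  +0.0000]
eigenvalue magnitudes: 0.2457, 0.1111, 0.0983, 0.0983.
spectral radius ρ = 0.2457; 0.2457 < 1 ⇒ converges.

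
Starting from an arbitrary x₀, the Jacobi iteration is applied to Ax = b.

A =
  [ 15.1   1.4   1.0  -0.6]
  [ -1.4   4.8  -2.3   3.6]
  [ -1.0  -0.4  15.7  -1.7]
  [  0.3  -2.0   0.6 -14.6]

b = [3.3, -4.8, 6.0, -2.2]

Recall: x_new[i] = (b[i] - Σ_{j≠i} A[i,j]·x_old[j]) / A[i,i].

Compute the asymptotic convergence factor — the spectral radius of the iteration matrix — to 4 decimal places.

Let D = diag(15.1, 4.8, 15.7, -14.6); L, U the strict triangles.
Jacobi: T = -D⁻¹(L+U), T[3,0] = -(0.3)/(-14.6) = +0.0205; T[3,3] = 0.
  T[0,:] = [+0.0000  -0.0927  -0.0662  +0.0397]
  T[1,:] = [+0.2917  +0.0000  +0.4792  -0.7500]
  T[2,:] = [+0.0637  +0.0255  +0.0000  +0.1083]
  T[3,:] = [+0.0205  -0.1370  +0.0411  +0.0000]
eigenvalue magnitudes: 0.3566, 0.2334, 0.0972, 0.0972.
spectral radius ρ = 0.3566; 0.3566 < 1 ⇒ converges.

0.3566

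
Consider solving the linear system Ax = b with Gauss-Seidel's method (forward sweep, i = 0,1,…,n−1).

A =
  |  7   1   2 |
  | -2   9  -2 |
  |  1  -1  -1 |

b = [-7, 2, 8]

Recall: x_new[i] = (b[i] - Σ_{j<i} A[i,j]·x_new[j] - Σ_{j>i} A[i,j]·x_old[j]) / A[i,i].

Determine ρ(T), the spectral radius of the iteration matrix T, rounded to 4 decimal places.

Split A = D + L + U, D = diag(7, 9, -1).
T_GS = -(D+L)⁻¹U: row 0 first, T[0,1] = -(1)/(7) = -0.1429; later rows by forward substitution.
  T[0,:] = [+0.0000  -0.1429  -0.2857]
  T[1,:] = [+0.0000  -0.0317  +0.1587]
  T[2,:] = [+0.0000  -0.1111  -0.4444]
eigenvalue magnitudes: 0.3960, 0.0802, 0.0000.
ρ = 0.3960; 0.3960 < 1: convergent.

0.3960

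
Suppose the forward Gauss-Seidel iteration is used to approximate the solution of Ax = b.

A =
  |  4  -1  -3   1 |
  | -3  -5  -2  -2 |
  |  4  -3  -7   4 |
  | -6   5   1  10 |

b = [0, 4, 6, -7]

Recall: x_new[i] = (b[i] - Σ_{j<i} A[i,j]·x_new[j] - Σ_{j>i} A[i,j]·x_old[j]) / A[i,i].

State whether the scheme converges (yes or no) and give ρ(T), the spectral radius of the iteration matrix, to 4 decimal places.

yes, ρ = 0.9233

Diagonal D = diag(4, -5, -7, 10); L, U strict lower/upper.
GS T = -(D+L)⁻¹U: row 0 first, T[0,1] = -(-1)/(4) = +0.2500; later rows by forward substitution.
  T[0,:] = [+0.0000, +0.2500, +0.7500, -0.2500]
  T[1,:] = [+0.0000, -0.1500, -0.8500, -0.2500]
  T[2,:] = [+0.0000, +0.2071, +0.7929, +0.5357]
  T[3,:] = [+0.0000, +0.2043, +0.7957, -0.0786]
|eigenvalues of T|: 0.9233, 0.4428, 0.0839, 0.0000.
ρ(T) = max|λ| = 0.9233; 0.9233 < 1: convergent.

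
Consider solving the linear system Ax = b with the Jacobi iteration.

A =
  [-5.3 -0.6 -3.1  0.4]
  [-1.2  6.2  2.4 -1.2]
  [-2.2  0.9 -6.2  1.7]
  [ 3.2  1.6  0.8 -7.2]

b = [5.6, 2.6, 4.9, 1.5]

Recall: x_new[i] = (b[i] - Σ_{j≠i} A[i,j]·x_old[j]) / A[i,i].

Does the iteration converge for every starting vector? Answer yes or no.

Write A = D+L+U with D = diag(-5.3, 6.2, -6.2, -7.2).
Jacobi T = -D⁻¹(L+U): T[3,2] = -(0.8)/(-7.2) = +0.1111; T[3,3] = 0.
  T[0,:] = [+0.0000  -0.1132  -0.5849  +0.0755]
  T[1,:] = [+0.1935  +0.0000  -0.3871  +0.1935]
  T[2,:] = [-0.3548  +0.1452  +0.0000  +0.2742]
  T[3,:] = [+0.4444  +0.2222  +0.1111  +0.0000]
eigenvalue magnitudes: 0.6440, 0.4846, 0.4846, 0.0782.
spectral radius ρ = 0.6440; 0.6440 < 1, so it converges for any x₀.

yes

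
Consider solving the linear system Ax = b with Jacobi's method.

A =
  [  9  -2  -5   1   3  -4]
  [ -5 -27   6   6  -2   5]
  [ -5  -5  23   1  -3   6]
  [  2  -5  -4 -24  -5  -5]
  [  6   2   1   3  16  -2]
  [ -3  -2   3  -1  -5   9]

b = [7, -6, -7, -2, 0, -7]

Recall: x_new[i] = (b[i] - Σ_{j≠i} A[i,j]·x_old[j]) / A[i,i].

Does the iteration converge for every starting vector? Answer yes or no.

yes

A = D + L + U where D = diag(9, -27, 23, -24, 16, 9).
Jacobi: T = -D⁻¹(L+U), T[3,4] = -(-5)/(-24) = -0.2083; T[3,3] = 0.
  T[0,:] = [+0.0000  +0.2222  +0.5556  -0.1111  -0.3333  +0.4444]
  T[1,:] = [-0.1852  +0.0000  +0.2222  +0.2222  -0.0741  +0.1852]
  T[2,:] = [+0.2174  +0.2174  +0.0000  -0.0435  +0.1304  -0.2609]
  T[3,:] = [+0.0833  -0.2083  -0.1667  +0.0000  -0.2083  -0.2083]
  T[4,:] = [-0.3750  -0.1250  -0.0625  -0.1875  +0.0000  +0.1250]
  T[5,:] = [+0.3333  +0.2222  -0.3333  +0.1111  +0.5556  +0.0000]
eigenvalue magnitudes: 0.9353, 0.4343, 0.2741, 0.2741, 0.2062, 0.1131.
ρ(T) = max|λ| = 0.9353; 0.9353 < 1, so it converges for any x₀.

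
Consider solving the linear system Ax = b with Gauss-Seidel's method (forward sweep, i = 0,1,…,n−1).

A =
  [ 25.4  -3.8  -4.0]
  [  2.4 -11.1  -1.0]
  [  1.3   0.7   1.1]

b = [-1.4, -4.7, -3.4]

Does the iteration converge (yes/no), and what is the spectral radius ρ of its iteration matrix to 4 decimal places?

Let D = diag(25.4, -11.1, 1.1); L, U the strict triangles.
Gauss-Seidel: T = -(D+L)⁻¹U, row 0 first, T[0,2] = -(-4)/(25.4) = +0.1575; later rows by forward substitution.
  T[0,:] = [+0.0000  +0.1496  +0.1575]
  T[1,:] = [+0.0000  +0.0323  -0.0560]
  T[2,:] = [+0.0000  -0.1974  -0.1505]
|eigenvalues of T|: 0.1984, 0.0803, 0.0000.
ρ(T) = max|λ| = 0.1984; 0.1984 < 1 ⇒ converges.

yes, ρ = 0.1984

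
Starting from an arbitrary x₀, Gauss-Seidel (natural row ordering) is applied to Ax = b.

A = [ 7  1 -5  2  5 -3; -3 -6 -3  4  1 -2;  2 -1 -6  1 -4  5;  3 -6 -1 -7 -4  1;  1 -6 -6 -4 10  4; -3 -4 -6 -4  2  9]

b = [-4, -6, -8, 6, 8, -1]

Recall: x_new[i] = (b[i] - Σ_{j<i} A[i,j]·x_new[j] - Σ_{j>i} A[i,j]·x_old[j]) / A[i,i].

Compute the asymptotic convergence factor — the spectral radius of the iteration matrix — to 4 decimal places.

A = D + L + U where D = diag(7, -6, -6, -7, 10, 9).
T_GS = -(D+L)⁻¹U: row 0 first, T[0,1] = -(1)/(7) = -0.1429; later rows by forward substitution.
  T[0,:] = [+0.0000  -0.1429  +0.7143  -0.2857  -0.7143  +0.4286]
  T[1,:] = [+0.0000  +0.0714  -0.8571  +0.8095  +0.5238  -0.5476]
  T[2,:] = [+0.0000  -0.0595  +0.3810  -0.0635  -0.9921  +1.0675]
  T[3,:] = [+0.0000  -0.1139  +0.9864  -0.8073  -1.1848  +0.6434]
  T[4,:] = [+0.0000  -0.0241  +0.0374  +0.1533  -0.6834  +0.1264]
  T[5,:] = [+0.0000  -0.1008  +0.5412  -0.1706  -1.0414  +0.8690]
|λ(T)| sorted: 1.2168, 0.7033, 0.7033, 0.0900, 0.0167, 0.0000.
ρ = 1.2168; 1.2168 > 1 ⇒ diverges.

1.2168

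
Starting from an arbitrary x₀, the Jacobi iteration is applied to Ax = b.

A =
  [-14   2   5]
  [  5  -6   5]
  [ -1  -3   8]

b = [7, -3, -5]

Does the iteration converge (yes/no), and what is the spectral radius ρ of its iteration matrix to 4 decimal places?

yes, ρ = 0.7968

A = D + L + U where D = diag(-14, -6, 8).
Jacobi: T = -D⁻¹(L+U), T[0,2] = -(5)/(-14) = +0.3571; T[0,0] = 0.
  T[0,:] = [+0.0000 +0.1429 +0.3571]
  T[1,:] = [+0.8333 +0.0000 +0.8333]
  T[2,:] = [+0.1250 +0.3750 +0.0000]
|eigenvalues of T|: 0.7968, 0.3984, 0.3984.
spectral radius ρ = 0.7968; 0.7968 < 1: convergent.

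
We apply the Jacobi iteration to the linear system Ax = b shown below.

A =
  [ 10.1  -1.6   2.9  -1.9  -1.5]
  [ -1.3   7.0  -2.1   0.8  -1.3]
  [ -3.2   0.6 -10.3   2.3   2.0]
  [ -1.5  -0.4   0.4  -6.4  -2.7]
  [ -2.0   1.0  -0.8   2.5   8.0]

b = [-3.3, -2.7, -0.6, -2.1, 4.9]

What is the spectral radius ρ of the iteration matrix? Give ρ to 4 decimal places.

Diagonal D = diag(10.1, 7, -10.3, -6.4, 8); L, U strict lower/upper.
T_J = -D⁻¹(L+U): T[0,3] = -(-1.9)/(10.1) = +0.1881; T[0,0] = 0.
  T[0,:] = [+0.0000  +0.1584  -0.2871  +0.1881  +0.1485]
  T[1,:] = [+0.1857  +0.0000  +0.3000  -0.1143  +0.1857]
  T[2,:] = [-0.3107  +0.0583  +0.0000  +0.2233  +0.1942]
  T[3,:] = [-0.2344  -0.0625  +0.0625  +0.0000  -0.4219]
  T[4,:] = [+0.2500  -0.1250  +0.1000  -0.3125  +0.0000]
|λ(T)| sorted: 0.6069, 0.3928, 0.1680, 0.1680, 0.0767.
spectral radius ρ = 0.6069; 0.6069 < 1, so it converges for any x₀.

0.6069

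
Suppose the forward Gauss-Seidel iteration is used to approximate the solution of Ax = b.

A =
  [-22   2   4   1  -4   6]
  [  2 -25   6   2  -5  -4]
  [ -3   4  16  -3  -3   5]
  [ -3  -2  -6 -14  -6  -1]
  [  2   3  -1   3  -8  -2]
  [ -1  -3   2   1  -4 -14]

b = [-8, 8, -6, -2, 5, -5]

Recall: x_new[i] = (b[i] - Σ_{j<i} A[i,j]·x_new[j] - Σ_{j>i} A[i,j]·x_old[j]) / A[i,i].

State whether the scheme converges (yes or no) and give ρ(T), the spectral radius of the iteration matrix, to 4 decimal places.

Let D = diag(-22, -25, 16, -14, -8, -14); L, U the strict triangles.
GS T = -(D+L)⁻¹U: row 0 first, T[0,5] = -(6)/(-22) = +0.2727; later rows by forward substitution.
  T[0,:] = [+0.0000  +0.0909  +0.1818  +0.0455  -0.1818  +0.2727]
  T[1,:] = [+0.0000  +0.0073  +0.2545  +0.0836  -0.2145  -0.1382]
  T[2,:] = [+0.0000  +0.0152  -0.0295  +0.1751  +0.2070  -0.2268]
  T[3,:] = [+0.0000  -0.0270  -0.0627  -0.0967  -0.4477  -0.0129]
  T[4,:] = [+0.0000  +0.0134  +0.1211  -0.0154  -0.3197  -0.2101]
  T[5,:] = [+0.0000  -0.0116  -0.1108  +0.0013  +0.1479  +0.0368]
moduli |λ_i(T)| = 0.3731, 0.1602, 0.1497, 0.1497, 0.0234, 0.0000.
ρ = 0.3731; 0.3731 < 1: convergent.

yes, ρ = 0.3731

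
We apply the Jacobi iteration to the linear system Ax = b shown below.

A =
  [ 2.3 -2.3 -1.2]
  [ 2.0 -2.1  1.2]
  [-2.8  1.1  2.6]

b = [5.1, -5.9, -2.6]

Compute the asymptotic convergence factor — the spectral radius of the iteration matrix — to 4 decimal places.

1.2623

Let D = diag(2.3, -2.1, 2.6); L, U the strict triangles.
T_J = -D⁻¹(L+U): T[0,2] = -(-1.2)/(2.3) = +0.5217; T[0,0] = 0.
  T[0,:] = [+0.0000 +1.0000 +0.5217]
  T[1,:] = [+0.9524 +0.0000 +0.5714]
  T[2,:] = [+1.0769 -0.4231 +0.0000]
|eigenvalues of T|: 1.2623, 0.9094, 0.3530.
ρ = 1.2623; 1.2623 > 1: divergent.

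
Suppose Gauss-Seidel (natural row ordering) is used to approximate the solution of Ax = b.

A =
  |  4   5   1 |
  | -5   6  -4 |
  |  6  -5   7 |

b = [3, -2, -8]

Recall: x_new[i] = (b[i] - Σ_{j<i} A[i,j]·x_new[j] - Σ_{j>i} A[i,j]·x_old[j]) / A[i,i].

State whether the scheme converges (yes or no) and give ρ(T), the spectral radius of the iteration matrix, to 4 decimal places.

Diagonal D = diag(4, 6, 7); L, U strict lower/upper.
T_GS = -(D+L)⁻¹U: row 0 first, T[0,1] = -(5)/(4) = -1.2500; later rows by forward substitution.
  T[0,:] = [+0.0000, -1.2500, -0.2500]
  T[1,:] = [+0.0000, -1.0417, +0.4583]
  T[2,:] = [+0.0000, +0.3274, +0.5417]
eigenvalue magnitudes: 1.1314, 0.6314, 0.0000.
ρ(T) = max|λ| = 1.1314; 1.1314 > 1, so it fails to converge.

no, ρ = 1.1314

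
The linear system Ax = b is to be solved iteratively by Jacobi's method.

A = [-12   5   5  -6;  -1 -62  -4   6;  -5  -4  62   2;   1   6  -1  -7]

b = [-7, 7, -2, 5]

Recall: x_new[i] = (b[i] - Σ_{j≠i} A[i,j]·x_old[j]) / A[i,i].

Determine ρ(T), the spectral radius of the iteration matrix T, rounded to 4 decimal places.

Let D = diag(-12, -62, 62, -7); L, U the strict triangles.
T_J = -D⁻¹(L+U): T[0,1] = -(5)/(-12) = +0.4167; T[0,0] = 0.
  T[0,:] = [+0.0000 +0.4167 +0.4167 -0.5000]
  T[1,:] = [-0.0161 +0.0000 -0.0645 +0.0968]
  T[2,:] = [+0.0806 +0.0645 +0.0000 -0.0323]
  T[3,:] = [+0.1429 +0.8571 -0.1429 +0.0000]
eigenvalue magnitudes: 0.2867, 0.2388, 0.2388, 0.0417.
spectral radius ρ = 0.2867; 0.2867 < 1: convergent.

0.2867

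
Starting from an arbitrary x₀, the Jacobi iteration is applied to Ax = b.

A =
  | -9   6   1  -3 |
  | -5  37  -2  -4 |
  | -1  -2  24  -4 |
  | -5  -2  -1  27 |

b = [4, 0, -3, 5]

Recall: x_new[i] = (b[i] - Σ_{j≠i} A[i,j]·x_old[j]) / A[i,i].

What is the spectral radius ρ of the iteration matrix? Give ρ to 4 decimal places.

0.3337

Diagonal D = diag(-9, 37, 24, 27); L, U strict lower/upper.
Jacobi: T = -D⁻¹(L+U), T[2,3] = -(-4)/(24) = +0.1667; T[2,2] = 0.
  T[0,:] = [+0.0000  +0.6667  +0.1111  -0.3333]
  T[1,:] = [+0.1351  +0.0000  +0.0541  +0.1081]
  T[2,:] = [+0.0417  +0.0833  +0.0000  +0.1667]
  T[3,:] = [+0.1852  +0.0741  +0.0370  +0.0000]
eigenvalue magnitudes: 0.3337, 0.1969, 0.1969, 0.0838.
ρ(T) = max|λ| = 0.3337; 0.3337 < 1, so it converges for any x₀.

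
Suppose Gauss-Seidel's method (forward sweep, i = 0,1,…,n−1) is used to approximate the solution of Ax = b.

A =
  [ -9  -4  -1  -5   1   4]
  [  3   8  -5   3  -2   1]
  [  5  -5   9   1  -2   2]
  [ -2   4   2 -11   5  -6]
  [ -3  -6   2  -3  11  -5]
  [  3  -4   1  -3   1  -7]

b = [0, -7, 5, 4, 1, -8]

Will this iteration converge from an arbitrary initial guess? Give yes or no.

Let D = diag(-9, 8, 9, -11, 11, -7); L, U the strict triangles.
T_GS = -(D+L)⁻¹U: row 0 first, T[0,2] = -(-1)/(-9) = -0.1111; later rows by forward substitution.
  T[0,:] = [+0.0000 -0.4444 -0.1111 -0.5556 +0.1111 +0.4444]
  T[1,:] = [+0.0000 +0.1667 +0.6667 -0.1667 +0.2083 -0.2917]
  T[2,:] = [+0.0000 +0.3395 +0.4321 +0.1049 +0.2762 -0.6312]
  T[3,:] = [+0.0000 +0.2031 +0.3412 +0.0595 +0.5603 -0.8471]
  T[4,:] = [+0.0000 -0.0366 +0.3478 -0.2453 +0.2465 +0.3004]
  T[5,:] = [+0.0000 -0.3295 -0.4634 -0.1884 -0.2369 +0.6729]
|eigenvalues of T|: 1.3951, 0.2900, 0.2900, 0.1526, 0.1526, 0.0000.
spectral radius ρ = 1.3951; 1.3951 > 1 ⇒ diverges.

no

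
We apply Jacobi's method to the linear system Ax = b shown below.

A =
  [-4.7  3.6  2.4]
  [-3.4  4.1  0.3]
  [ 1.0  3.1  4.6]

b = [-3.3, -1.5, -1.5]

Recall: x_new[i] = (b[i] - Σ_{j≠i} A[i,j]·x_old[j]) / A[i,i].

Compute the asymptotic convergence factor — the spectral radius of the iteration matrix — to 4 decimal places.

Write A = D+L+U with D = diag(-4.7, 4.1, 4.6).
Jacobi T = -D⁻¹(L+U): T[0,2] = -(2.4)/(-4.7) = +0.5106; T[0,0] = 0.
  T[0,:] = [+0.0000, +0.7660, +0.5106]
  T[1,:] = [+0.8293, +0.0000, -0.0732]
  T[2,:] = [-0.2174, -0.6739, +0.0000]
|eigenvalues of T|: 0.9311, 0.5417, 0.5417.
spectral radius ρ = 0.9311; 0.9311 < 1, so it converges for any x₀.

0.9311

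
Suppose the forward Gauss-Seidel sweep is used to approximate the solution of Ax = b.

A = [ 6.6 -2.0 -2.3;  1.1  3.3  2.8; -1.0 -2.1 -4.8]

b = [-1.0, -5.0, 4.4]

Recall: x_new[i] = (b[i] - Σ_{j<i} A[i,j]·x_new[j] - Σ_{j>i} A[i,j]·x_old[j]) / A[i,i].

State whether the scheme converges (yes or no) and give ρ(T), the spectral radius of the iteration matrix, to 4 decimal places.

yes, ρ = 0.3869

Write A = D+L+U with D = diag(6.6, 3.3, -4.8).
GS T = -(D+L)⁻¹U: row 0 first, T[0,2] = -(-2.3)/(6.6) = +0.3485; later rows by forward substitution.
  T[0,:] = [+0.0000, +0.3030, +0.3485]
  T[1,:] = [+0.0000, -0.1010, -0.9646]
  T[2,:] = [+0.0000, -0.0189, +0.3494]
moduli |λ_i(T)| = 0.3869, 0.1385, 0.0000.
ρ = 0.3869; 0.3869 < 1 ⇒ converges.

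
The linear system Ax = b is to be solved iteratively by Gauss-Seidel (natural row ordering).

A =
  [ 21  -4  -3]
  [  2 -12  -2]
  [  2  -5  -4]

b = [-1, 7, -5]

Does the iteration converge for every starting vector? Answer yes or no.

yes

Diagonal D = diag(21, -12, -4); L, U strict lower/upper.
GS T = -(D+L)⁻¹U: row 0 first, T[0,1] = -(-4)/(21) = +0.1905; later rows by forward substitution.
  T[0,:] = [+0.0000, +0.1905, +0.1429]
  T[1,:] = [+0.0000, +0.0317, -0.1429]
  T[2,:] = [+0.0000, +0.0556, +0.2500]
|roots of det(T-λI)|: 0.2039, 0.0778, 0.0000.
ρ = 0.2039; 0.2039 < 1, so it converges for any x₀.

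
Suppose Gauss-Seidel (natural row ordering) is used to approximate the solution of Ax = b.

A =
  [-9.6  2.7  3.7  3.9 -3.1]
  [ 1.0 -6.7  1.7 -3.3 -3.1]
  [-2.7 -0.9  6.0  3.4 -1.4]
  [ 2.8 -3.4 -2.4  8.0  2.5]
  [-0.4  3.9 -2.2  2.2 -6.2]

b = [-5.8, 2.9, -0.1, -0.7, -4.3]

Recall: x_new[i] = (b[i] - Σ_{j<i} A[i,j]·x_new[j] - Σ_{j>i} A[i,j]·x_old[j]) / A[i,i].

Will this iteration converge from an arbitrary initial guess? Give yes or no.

yes

Let D = diag(-9.6, -6.7, 6, 8, -6.2); L, U the strict triangles.
GS T = -(D+L)⁻¹U: row 0 first, T[0,4] = -(-3.1)/(-9.6) = -0.3229; later rows by forward substitution.
  T[0,:] = [+0.0000  +0.2813  +0.3854  +0.4062  -0.3229]
  T[1,:] = [+0.0000  +0.0420  +0.3113  -0.4319  -0.5109]
  T[2,:] = [+0.0000  +0.1329  +0.2201  -0.4486  +0.0114]
  T[3,:] = [+0.0000  -0.0407  +0.0634  -0.4603  -0.4132]
  T[4,:] = [+0.0000  -0.0533  +0.1153  -0.3020  -0.4512]
|eigenvalues of T|: 0.8242, 0.3453, 0.1859, 0.0154, 0.0000.
ρ = 0.8242; 0.8242 < 1, so it converges for any x₀.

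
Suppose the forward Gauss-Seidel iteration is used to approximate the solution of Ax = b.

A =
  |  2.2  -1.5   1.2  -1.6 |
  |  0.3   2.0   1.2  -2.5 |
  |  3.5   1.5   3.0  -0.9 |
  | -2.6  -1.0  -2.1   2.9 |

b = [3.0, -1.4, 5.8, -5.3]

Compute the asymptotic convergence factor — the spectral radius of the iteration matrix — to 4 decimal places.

1.2425

Write A = D+L+U with D = diag(2.2, 2, 3, 2.9).
GS T = -(D+L)⁻¹U: row 0 first, T[0,2] = -(1.2)/(2.2) = -0.5455; later rows by forward substitution.
  T[0,:] = [+0.0000, +0.6818, -0.5455, +0.7273]
  T[1,:] = [+0.0000, -0.1023, -0.5182, +1.1409]
  T[2,:] = [+0.0000, -0.7443, +0.8955, -1.1189]
  T[3,:] = [+0.0000, +0.0370, -0.0193, +0.2352]
eigenvalue magnitudes: 1.2425, 0.4233, 0.2092, 0.0000.
ρ(T) = max|λ| = 1.2425; 1.2425 > 1: divergent.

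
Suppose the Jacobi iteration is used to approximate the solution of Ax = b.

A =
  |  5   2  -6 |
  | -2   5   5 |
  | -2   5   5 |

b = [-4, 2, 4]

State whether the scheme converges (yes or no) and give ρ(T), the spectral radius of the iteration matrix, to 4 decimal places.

Let D = diag(5, 5, 5); L, U the strict triangles.
Jacobi: T = -D⁻¹(L+U), T[0,1] = -(2)/(5) = -0.4000; T[0,0] = 0.
  T[0,:] = [+0.0000  -0.4000  +1.2000]
  T[1,:] = [+0.4000  +0.0000  -1.0000]
  T[2,:] = [+0.4000  -1.0000  +0.0000]
eigenvalue magnitudes: 1.2550, 1.0000, 0.2550.
spectral radius ρ = 1.2550; 1.2550 > 1 ⇒ diverges.

no, ρ = 1.2550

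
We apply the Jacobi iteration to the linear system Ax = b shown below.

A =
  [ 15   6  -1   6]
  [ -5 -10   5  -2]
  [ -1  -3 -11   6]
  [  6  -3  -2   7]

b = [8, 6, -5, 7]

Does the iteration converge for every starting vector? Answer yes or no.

Split A = D + L + U, D = diag(15, -10, -11, 7).
Jacobi: T = -D⁻¹(L+U), T[2,0] = -(-1)/(-11) = -0.0909; T[2,2] = 0.
  T[0,:] = [+0.0000 -0.4000 +0.0667 -0.4000]
  T[1,:] = [-0.5000 +0.0000 +0.5000 -0.2000]
  T[2,:] = [-0.0909 -0.2727 +0.0000 +0.5455]
  T[3,:] = [-0.8571 +0.4286 +0.2857 +0.0000]
|eigenvalues of T|: 0.8741, 0.6600, 0.3901, 0.3901.
ρ = 0.8741; 0.8741 < 1 ⇒ converges.

yes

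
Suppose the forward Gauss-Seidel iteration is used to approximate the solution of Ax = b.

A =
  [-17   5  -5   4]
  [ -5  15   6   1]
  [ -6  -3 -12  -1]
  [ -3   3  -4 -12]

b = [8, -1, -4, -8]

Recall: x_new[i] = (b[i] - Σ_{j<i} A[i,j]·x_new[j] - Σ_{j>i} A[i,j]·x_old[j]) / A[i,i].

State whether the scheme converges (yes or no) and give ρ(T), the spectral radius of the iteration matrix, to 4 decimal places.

Split A = D + L + U, D = diag(-17, 15, -12, -12).
T_GS = -(D+L)⁻¹U: row 0 first, T[0,2] = -(-5)/(-17) = -0.2941; later rows by forward substitution.
  T[0,:] = [+0.0000  +0.2941  -0.2941  +0.2353]
  T[1,:] = [+0.0000  +0.0980  -0.4980  +0.0118]
  T[2,:] = [+0.0000  -0.1716  +0.2716  -0.2039]
  T[3,:] = [+0.0000  +0.0082  -0.1415  +0.0121]
|roots of det(T-λI)|: 0.5301, 0.1749, 0.0264, 0.0000.
ρ = 0.5301; 0.5301 < 1, so it converges for any x₀.

yes, ρ = 0.5301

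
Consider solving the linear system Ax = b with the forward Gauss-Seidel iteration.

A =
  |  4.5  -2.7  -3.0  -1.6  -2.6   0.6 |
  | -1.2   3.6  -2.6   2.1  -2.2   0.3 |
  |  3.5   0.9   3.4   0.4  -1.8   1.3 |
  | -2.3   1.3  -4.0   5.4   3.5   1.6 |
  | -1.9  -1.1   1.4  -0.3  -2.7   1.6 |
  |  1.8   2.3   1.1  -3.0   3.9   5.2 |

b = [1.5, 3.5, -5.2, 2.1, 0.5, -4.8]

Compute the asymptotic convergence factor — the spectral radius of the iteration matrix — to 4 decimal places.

1.2108

Diagonal D = diag(4.5, 3.6, 3.4, 5.4, -2.7, 5.2); L, U strict lower/upper.
GS T = -(D+L)⁻¹U: row 0 first, T[0,1] = -(-2.7)/(4.5) = +0.6000; later rows by forward substitution.
  T[0,:] = [+0.0000  +0.6000  +0.6667  +0.3556  +0.5778  -0.1333]
  T[1,:] = [+0.0000  +0.2000  +0.9444  -0.4648  +0.8037  -0.1278]
  T[2,:] = [+0.0000  -0.6706  -0.9363  -0.3606  -0.2781  -0.2113]
  T[3,:] = [+0.0000  -0.2893  -0.6370  -0.0038  -0.8015  -0.4788]
  T[4,:] = [+0.0000  -0.8193  -1.2686  -0.2474  -0.7892  +0.6821]
  T[5,:] = [+0.0000  +0.2932  +0.1335  +0.3422  -0.3672  -0.6405]
|roots of det(T-λI)|: 1.2108, 0.9414, 0.9414, 0.2331, 0.0271, 0.0000.
ρ = 1.2108; 1.2108 > 1: divergent.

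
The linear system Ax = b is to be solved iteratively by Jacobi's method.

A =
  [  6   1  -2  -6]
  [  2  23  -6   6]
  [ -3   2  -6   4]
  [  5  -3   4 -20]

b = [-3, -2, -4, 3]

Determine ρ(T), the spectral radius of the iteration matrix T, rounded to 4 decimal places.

Write A = D+L+U with D = diag(6, 23, -6, -20).
Jacobi T = -D⁻¹(L+U): T[2,0] = -(-3)/(-6) = -0.5000; T[2,2] = 0.
  T[0,:] = [+0.0000, -0.1667, +0.3333, +1.0000]
  T[1,:] = [-0.0870, +0.0000, +0.2609, -0.2609]
  T[2,:] = [-0.5000, +0.3333, +0.0000, +0.6667]
  T[3,:] = [+0.2500, -0.1500, +0.2000, +0.0000]
|roots of det(T-λI)|: 0.6252, 0.4185, 0.4185, 0.1765.
ρ(T) = max|λ| = 0.6252; 0.6252 < 1, so it converges for any x₀.

0.6252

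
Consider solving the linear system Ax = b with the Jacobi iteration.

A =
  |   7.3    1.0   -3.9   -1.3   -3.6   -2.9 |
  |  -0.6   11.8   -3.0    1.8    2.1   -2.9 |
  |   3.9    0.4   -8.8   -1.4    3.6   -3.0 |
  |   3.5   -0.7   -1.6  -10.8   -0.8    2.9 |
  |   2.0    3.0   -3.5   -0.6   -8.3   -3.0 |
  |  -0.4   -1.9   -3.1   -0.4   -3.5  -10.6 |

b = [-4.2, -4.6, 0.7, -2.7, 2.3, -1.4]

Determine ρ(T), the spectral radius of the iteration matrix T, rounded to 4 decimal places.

0.8217

Diagonal D = diag(7.3, 11.8, -8.8, -10.8, -8.3, -10.6); L, U strict lower/upper.
Jacobi: T = -D⁻¹(L+U), T[5,2] = -(-3.1)/(-10.6) = -0.2925; T[5,5] = 0.
  T[0,:] = [+0.0000, -0.1370, +0.5342, +0.1781, +0.4932, +0.3973]
  T[1,:] = [+0.0508, +0.0000, +0.2542, -0.1525, -0.1780, +0.2458]
  T[2,:] = [+0.4432, +0.0455, +0.0000, -0.1591, +0.4091, -0.3409]
  T[3,:] = [+0.3241, -0.0648, -0.1481, +0.0000, -0.0741, +0.2685]
  T[4,:] = [+0.2410, +0.3614, -0.4217, -0.0723, +0.0000, -0.3614]
  T[5,:] = [-0.0377, -0.1792, -0.2925, -0.0377, -0.3302, +0.0000]
|eigenvalues of T|: 0.8217, 0.5266, 0.3812, 0.3812, 0.2754, 0.0381.
ρ = 0.8217; 0.8217 < 1: convergent.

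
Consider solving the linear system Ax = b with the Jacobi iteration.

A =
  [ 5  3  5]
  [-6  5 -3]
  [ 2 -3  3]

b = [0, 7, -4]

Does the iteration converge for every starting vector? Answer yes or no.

A = D + L + U where D = diag(5, 5, 3).
Jacobi T = -D⁻¹(L+U): T[0,2] = -(5)/(5) = -1.0000; T[0,0] = 0.
  T[0,:] = [+0.0000, -0.6000, -1.0000]
  T[1,:] = [+1.2000, +0.0000, +0.6000]
  T[2,:] = [-0.6667, +1.0000, +0.0000]
|eigenvalues of T|: 1.1694, 0.9060, 0.9060.
ρ = 1.1694; 1.1694 > 1 ⇒ diverges.

no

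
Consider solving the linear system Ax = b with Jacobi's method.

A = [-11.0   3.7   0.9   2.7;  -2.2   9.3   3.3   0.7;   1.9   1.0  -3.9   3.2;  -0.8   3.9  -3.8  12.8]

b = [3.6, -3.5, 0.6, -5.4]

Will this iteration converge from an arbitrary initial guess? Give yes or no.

yes

Diagonal D = diag(-11, 9.3, -3.9, 12.8); L, U strict lower/upper.
Jacobi T = -D⁻¹(L+U): T[2,1] = -(1)/(-3.9) = +0.2564; T[2,2] = 0.
  T[0,:] = [+0.0000  +0.3364  +0.0818  +0.2455]
  T[1,:] = [+0.2366  +0.0000  -0.3548  -0.0753]
  T[2,:] = [+0.4872  +0.2564  +0.0000  +0.8205]
  T[3,:] = [+0.0625  -0.3047  +0.2969  +0.0000]
|λ(T)| sorted: 0.5905, 0.4061, 0.4061, 0.1671.
ρ(T) = max|λ| = 0.5905; 0.5905 < 1 ⇒ converges.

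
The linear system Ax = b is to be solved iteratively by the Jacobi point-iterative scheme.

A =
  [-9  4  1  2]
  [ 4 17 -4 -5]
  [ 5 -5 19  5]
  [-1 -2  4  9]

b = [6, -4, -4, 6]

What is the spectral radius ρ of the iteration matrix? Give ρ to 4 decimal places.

A = D + L + U where D = diag(-9, 17, 19, 9).
T_J = -D⁻¹(L+U): T[0,3] = -(2)/(-9) = +0.2222; T[0,0] = 0.
  T[0,:] = [+0.0000 +0.4444 +0.1111 +0.2222]
  T[1,:] = [-0.2353 +0.0000 +0.2353 +0.2941]
  T[2,:] = [-0.2632 +0.2632 +0.0000 -0.2632]
  T[3,:] = [+0.1111 +0.2222 -0.4444 +0.0000]
|λ(T)| sorted: 0.5722, 0.4166, 0.3570, 0.3570.
ρ = 0.5722; 0.5722 < 1: convergent.

0.5722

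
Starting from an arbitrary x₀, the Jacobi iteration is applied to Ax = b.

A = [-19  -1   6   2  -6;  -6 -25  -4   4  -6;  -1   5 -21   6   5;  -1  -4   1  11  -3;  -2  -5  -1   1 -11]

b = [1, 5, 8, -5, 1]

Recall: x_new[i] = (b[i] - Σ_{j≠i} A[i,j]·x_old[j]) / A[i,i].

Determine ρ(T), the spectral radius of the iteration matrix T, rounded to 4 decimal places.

Diagonal D = diag(-19, -25, -21, 11, -11); L, U strict lower/upper.
Jacobi T = -D⁻¹(L+U): T[1,3] = -(4)/(-25) = +0.1600; T[1,1] = 0.
  T[0,:] = [+0.0000 -0.0526 +0.3158 +0.1053 -0.3158]
  T[1,:] = [-0.2400 +0.0000 -0.1600 +0.1600 -0.2400]
  T[2,:] = [-0.0476 +0.2381 +0.0000 +0.2857 +0.2381]
  T[3,:] = [+0.0909 +0.3636 -0.0909 +0.0000 +0.2727]
  T[4,:] = [-0.1818 -0.4545 -0.0909 +0.0909 +0.0000]
|roots of det(T-λI)|: 0.6436, 0.3777, 0.3777, 0.3151, 0.0085.
ρ = 0.6436; 0.6436 < 1 ⇒ converges.

0.6436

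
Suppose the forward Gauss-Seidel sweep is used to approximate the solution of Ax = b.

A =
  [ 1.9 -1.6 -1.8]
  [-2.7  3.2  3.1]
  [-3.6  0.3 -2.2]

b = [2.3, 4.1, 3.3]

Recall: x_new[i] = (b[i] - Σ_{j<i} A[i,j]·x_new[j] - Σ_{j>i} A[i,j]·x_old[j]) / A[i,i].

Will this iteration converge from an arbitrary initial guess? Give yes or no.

A = D + L + U where D = diag(1.9, 3.2, -2.2).
Gauss-Seidel: T = -(D+L)⁻¹U, row 0 first, T[0,1] = -(-1.6)/(1.9) = +0.8421; later rows by forward substitution.
  T[0,:] = [+0.0000 +0.8421 +0.9474]
  T[1,:] = [+0.0000 +0.7105 -0.1694]
  T[2,:] = [+0.0000 -1.2811 -1.5733]
|λ(T)| sorted: 1.6647, 0.8019, 0.0000.
ρ = 1.6647; 1.6647 > 1: divergent.

no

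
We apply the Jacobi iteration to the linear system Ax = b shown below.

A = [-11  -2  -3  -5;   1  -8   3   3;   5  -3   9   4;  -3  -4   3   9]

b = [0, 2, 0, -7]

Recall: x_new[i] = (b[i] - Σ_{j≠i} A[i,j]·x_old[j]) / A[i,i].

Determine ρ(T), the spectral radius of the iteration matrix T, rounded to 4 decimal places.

0.8309

Split A = D + L + U, D = diag(-11, -8, 9, 9).
T_J = -D⁻¹(L+U): T[3,2] = -(3)/(9) = -0.3333; T[3,3] = 0.
  T[0,:] = [+0.0000  -0.1818  -0.2727  -0.4545]
  T[1,:] = [+0.1250  +0.0000  +0.3750  +0.3750]
  T[2,:] = [-0.5556  +0.3333  +0.0000  -0.4444]
  T[3,:] = [+0.3333  +0.4444  -0.3333  +0.0000]
moduli |λ_i(T)| = 0.8309, 0.4518, 0.3194, 0.3194.
ρ(T) = max|λ| = 0.8309; 0.8309 < 1 ⇒ converges.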